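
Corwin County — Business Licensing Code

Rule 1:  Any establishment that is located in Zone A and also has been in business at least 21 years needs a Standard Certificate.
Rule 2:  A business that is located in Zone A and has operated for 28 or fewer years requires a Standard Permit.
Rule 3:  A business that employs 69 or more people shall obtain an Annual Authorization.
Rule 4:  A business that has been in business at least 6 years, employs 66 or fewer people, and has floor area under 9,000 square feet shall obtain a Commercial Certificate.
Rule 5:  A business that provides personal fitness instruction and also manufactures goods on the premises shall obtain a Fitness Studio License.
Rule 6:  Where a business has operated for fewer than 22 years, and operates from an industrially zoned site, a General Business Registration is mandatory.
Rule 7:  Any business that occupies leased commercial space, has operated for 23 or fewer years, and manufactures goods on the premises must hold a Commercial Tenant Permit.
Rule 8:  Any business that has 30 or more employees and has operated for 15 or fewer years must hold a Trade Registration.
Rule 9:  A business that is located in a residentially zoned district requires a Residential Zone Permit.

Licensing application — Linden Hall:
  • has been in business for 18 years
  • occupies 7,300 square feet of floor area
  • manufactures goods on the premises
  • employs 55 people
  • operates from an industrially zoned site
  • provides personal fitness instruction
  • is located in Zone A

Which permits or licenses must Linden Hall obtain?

Rule 1: is located in Zone A; years in business 18 < 21 → Standard Certificate not required.
Rule 2: is located in Zone A; years in business 18 ≤ 28 → Standard Permit required.
Rule 3: employees 55 < 69 → Annual Authorization not required.
Rule 4: years in business 18 ≥ 6; employees 55 ≤ 66; floor area 7,300 square feet < 9,000 square feet → Commercial Certificate required.
Rule 5: provides personal fitness instruction; manufactures goods on the premises → Fitness Studio License required.
Rule 6: years in business 18 < 22; operates from an industrially zoned site → General Business Registration required.
Rule 7: operates from an industrially zoned site (not: occupies leased commercial space); years in business 18 ≤ 23; manufactures goods on the premises → Commercial Tenant Permit not required.
Rule 8: employees 55 ≥ 30; years in business 18 > 15 → Trade Registration not required.
Rule 9: is located in Zone A (not: is located in a residentially zoned district) → Residential Zone Permit not required.

Commercial Certificate, Fitness Studio License, General Business Registration, Standard Permit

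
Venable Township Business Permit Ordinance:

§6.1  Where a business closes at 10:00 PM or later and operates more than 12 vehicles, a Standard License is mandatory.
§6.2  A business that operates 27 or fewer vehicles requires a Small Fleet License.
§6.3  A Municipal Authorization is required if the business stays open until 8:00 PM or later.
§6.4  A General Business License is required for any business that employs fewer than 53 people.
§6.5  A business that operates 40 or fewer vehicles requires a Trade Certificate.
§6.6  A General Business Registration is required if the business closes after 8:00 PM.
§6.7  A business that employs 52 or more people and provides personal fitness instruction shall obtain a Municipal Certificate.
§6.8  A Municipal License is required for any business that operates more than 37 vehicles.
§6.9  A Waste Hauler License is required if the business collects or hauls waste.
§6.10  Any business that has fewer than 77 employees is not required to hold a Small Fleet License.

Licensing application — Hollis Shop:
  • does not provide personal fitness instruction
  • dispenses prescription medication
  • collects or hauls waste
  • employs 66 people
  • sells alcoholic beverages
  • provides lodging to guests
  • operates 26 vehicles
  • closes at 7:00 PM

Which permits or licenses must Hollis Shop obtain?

§6.1 closes 7:00 PM, at/before 10:00 PM; vehicles 26 > 12 → Standard License not required.
§6.2 vehicles 26 ≤ 27 → Small Fleet License required.
§6.3 closes 7:00 PM, at/before 8:00 PM → Municipal Authorization not required.
§6.4 employees 66 ≥ 53 → General Business License not required.
§6.5 vehicles 26 ≤ 40 → Trade Certificate required.
§6.6 closes 7:00 PM, at/before 8:00 PM → General Business Registration not required.
§6.7 employees 66 ≥ 52; does not provide personal fitness instruction → Municipal Certificate not required.
§6.8 vehicles 26 ≤ 37 → Municipal License not required.
§6.9 collects or hauls waste → Waste Hauler License required.
§6.10 employees 66 < 77 → exempt from Small Fleet License.

Trade Certificate, Waste Hauler License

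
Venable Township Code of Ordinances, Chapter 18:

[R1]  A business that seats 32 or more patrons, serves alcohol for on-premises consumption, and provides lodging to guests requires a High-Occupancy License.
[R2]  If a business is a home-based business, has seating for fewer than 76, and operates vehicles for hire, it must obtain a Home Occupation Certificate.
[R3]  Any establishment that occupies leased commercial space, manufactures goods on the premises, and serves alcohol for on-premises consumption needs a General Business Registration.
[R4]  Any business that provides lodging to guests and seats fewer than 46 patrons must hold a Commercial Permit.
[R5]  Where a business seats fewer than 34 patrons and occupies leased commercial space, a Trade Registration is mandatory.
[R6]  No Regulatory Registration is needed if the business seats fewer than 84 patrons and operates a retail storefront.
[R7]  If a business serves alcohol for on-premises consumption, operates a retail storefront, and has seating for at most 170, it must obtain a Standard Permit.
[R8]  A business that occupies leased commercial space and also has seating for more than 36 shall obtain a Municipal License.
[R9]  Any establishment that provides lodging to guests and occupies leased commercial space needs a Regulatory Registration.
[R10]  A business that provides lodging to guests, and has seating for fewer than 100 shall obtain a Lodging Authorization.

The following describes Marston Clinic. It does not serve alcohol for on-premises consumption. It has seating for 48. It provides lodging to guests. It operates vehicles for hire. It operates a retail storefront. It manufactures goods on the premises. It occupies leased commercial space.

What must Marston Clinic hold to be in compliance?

Lodging Authorization, Municipal License

[R1] seating 48 ≥ 32; does not serve alcohol for on-premises consumption; provides lodging to guests → High-Occupancy License not required.
[R2] occupies leased commercial space (not: is a home-based business); seating 48 < 76; operates vehicles for hire → Home Occupation Certificate not required.
[R3] occupies leased commercial space; manufactures goods on the premises; does not serve alcohol for on-premises consumption → General Business Registration not required.
[R4] provides lodging to guests; seating 48 ≥ 46 → Commercial Permit not required.
[R5] seating 48 ≥ 34; occupies leased commercial space → Trade Registration not required.
[R6] seating 48 < 84; operates a retail storefront → exempt from Regulatory Registration.
[R7] does not serve alcohol for on-premises consumption; operates a retail storefront; seating 48 ≤ 170 → Standard Permit not required.
[R8] occupies leased commercial space; seating 48 > 36 → Municipal License required.
[R9] provides lodging to guests; occupies leased commercial space → Regulatory Registration required.
[R10] provides lodging to guests; seating 48 < 100 → Lodging Authorization required.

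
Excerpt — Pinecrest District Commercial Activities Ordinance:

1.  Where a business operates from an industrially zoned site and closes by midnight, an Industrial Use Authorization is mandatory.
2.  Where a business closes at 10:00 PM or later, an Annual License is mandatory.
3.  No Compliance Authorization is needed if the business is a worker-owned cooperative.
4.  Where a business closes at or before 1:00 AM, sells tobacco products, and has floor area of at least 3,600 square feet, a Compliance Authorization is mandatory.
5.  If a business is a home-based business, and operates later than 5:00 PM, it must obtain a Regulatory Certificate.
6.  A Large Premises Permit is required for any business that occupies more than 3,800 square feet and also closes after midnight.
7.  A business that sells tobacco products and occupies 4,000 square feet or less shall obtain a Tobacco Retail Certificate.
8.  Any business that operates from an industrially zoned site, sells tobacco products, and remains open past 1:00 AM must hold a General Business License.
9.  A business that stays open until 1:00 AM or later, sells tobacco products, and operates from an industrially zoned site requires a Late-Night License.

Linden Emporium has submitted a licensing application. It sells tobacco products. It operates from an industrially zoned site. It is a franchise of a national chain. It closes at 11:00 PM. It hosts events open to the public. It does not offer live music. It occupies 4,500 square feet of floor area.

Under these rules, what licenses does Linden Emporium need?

1. operates from an industrially zoned site; closes 11:00 PM, at/before midnight → Industrial Use Authorization required.
2. closes 11:00 PM, after 10:00 PM → Annual License required.
3. is a franchise of a national chain (not: is a worker-owned cooperative) → Compliance Authorization exemption does not apply.
4. closes 11:00 PM, at/before 1:00 AM; sells tobacco products; floor area 4,500 square feet ≥ 3,600 square feet → Compliance Authorization required.
5. operates from an industrially zoned site (not: is a home-based business); closes 11:00 PM, after 5:00 PM → Regulatory Certificate not required.
6. floor area 4,500 square feet > 3,800 square feet; closes 11:00 PM, at/before midnight → Large Premises Permit not required.
7. sells tobacco products; floor area 4,500 square feet > 4,000 square feet → Tobacco Retail Certificate not required.
8. operates from an industrially zoned site; sells tobacco products; closes 11:00 PM, at/before 1:00 AM → General Business License not required.
9. closes 11:00 PM, at/before 1:00 AM; sells tobacco products; operates from an industrially zoned site → Late-Night License not required.

Annual License, Compliance Authorization, Industrial Use Authorization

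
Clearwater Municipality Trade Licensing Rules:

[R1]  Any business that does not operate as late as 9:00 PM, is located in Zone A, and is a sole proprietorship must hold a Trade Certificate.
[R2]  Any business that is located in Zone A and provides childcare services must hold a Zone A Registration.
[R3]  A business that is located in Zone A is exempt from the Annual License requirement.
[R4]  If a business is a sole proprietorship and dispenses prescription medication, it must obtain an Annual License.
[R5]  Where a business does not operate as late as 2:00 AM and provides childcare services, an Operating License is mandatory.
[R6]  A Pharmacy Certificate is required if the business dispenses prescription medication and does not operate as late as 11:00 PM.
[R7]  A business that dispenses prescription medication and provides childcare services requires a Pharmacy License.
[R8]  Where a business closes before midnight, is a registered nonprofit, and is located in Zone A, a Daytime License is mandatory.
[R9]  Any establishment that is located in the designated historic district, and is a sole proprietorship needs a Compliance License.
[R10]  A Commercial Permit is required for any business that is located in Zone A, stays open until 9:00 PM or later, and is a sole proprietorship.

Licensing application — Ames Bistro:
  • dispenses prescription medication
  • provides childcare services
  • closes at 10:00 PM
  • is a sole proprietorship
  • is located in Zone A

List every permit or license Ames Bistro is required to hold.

Commercial Permit, Operating License, Pharmacy Certificate, Pharmacy License, Zone A Registration

[R1] closes 10:00 PM, after 9:00 PM; is located in Zone A; is a sole proprietorship → Trade Certificate not required.
[R2] is located in Zone A; provides childcare services → Zone A Registration required.
[R3] is located in Zone A → exempt from Annual License.
[R4] is a sole proprietorship; dispenses prescription medication → Annual License required.
[R5] closes 10:00 PM, at/before 2:00 AM; provides childcare services → Operating License required.
[R6] dispenses prescription medication; closes 10:00 PM, at/before 11:00 PM → Pharmacy Certificate required.
[R7] dispenses prescription medication; provides childcare services → Pharmacy License required.
[R8] closes 10:00 PM, at/before midnight; is a sole proprietorship (not: is a registered nonprofit); is located in Zone A → Daytime License not required.
[R9] is located in Zone A (not: is located in the designated historic district); is a sole proprietorship → Compliance License not required.
[R10] is located in Zone A; closes 10:00 PM, after 9:00 PM; is a sole proprietorship → Commercial Permit required.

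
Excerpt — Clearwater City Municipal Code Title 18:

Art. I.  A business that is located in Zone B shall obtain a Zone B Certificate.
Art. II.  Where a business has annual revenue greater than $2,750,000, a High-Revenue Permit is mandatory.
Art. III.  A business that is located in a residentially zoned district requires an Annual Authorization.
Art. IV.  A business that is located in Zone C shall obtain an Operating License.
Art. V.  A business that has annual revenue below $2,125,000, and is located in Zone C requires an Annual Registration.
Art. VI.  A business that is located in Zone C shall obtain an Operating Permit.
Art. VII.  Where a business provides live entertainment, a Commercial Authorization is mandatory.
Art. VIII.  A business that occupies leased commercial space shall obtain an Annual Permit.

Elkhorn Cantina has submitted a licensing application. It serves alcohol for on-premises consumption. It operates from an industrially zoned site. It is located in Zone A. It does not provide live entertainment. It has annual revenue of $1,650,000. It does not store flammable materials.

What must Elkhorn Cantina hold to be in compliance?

Art. I. is located in Zone A (not: is located in Zone B) → Zone B Certificate not required.
Art. II. revenue $1,650,000 ≤ $2,750,000 → High-Revenue Permit not required.
Art. III. is located in Zone A (not: is located in a residentially zoned district) → Annual Authorization not required.
Art. IV. is located in Zone A (not: is located in Zone C) → Operating License not required.
Art. V. revenue $1,650,000 < $2,125,000; is located in Zone A (not: is located in Zone C) → Annual Registration not required.
Art. VI. is located in Zone A (not: is located in Zone C) → Operating Permit not required.
Art. VII. does not provide live entertainment → Commercial Authorization not required.
Art. VIII. operates from an industrially zoned site (not: occupies leased commercial space) → Annual Permit not required.

None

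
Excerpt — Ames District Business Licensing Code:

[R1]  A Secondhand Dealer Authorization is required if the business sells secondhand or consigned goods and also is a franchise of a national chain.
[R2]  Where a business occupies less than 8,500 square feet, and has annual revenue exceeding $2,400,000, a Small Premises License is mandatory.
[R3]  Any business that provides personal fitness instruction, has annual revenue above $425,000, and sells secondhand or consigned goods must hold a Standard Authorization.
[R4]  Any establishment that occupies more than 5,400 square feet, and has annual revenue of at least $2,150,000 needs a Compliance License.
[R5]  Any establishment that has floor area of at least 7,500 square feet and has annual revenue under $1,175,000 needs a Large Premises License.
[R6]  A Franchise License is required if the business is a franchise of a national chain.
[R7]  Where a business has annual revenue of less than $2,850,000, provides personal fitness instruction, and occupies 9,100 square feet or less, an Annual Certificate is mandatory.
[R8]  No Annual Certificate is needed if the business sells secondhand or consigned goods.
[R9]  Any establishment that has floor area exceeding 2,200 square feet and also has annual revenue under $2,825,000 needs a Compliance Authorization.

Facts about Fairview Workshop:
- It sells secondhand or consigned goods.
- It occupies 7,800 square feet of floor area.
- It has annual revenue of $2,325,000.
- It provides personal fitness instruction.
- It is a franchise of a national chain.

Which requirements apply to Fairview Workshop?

[R1] sells secondhand or consigned goods; is a franchise of a national chain → Secondhand Dealer Authorization required.
[R2] floor area 7,800 square feet < 8,500 square feet; revenue $2,325,000 ≤ $2,400,000 → Small Premises License not required.
[R3] provides personal fitness instruction; revenue $2,325,000 > $425,000; sells secondhand or consigned goods → Standard Authorization required.
[R4] floor area 7,800 square feet > 5,400 square feet; revenue $2,325,000 ≥ $2,150,000 → Compliance License required.
[R5] floor area 7,800 square feet ≥ 7,500 square feet; revenue $2,325,000 ≥ $1,175,000 → Large Premises License not required.
[R6] is a franchise of a national chain → Franchise License required.
[R7] revenue $2,325,000 < $2,850,000; provides personal fitness instruction; floor area 7,800 square feet ≤ 9,100 square feet → Annual Certificate required.
[R8] sells secondhand or consigned goods → exempt from Annual Certificate.
[R9] floor area 7,800 square feet > 2,200 square feet; revenue $2,325,000 < $2,825,000 → Compliance Authorization required.

Compliance Authorization, Compliance License, Franchise License, Secondhand Dealer Authorization, Standard Authorization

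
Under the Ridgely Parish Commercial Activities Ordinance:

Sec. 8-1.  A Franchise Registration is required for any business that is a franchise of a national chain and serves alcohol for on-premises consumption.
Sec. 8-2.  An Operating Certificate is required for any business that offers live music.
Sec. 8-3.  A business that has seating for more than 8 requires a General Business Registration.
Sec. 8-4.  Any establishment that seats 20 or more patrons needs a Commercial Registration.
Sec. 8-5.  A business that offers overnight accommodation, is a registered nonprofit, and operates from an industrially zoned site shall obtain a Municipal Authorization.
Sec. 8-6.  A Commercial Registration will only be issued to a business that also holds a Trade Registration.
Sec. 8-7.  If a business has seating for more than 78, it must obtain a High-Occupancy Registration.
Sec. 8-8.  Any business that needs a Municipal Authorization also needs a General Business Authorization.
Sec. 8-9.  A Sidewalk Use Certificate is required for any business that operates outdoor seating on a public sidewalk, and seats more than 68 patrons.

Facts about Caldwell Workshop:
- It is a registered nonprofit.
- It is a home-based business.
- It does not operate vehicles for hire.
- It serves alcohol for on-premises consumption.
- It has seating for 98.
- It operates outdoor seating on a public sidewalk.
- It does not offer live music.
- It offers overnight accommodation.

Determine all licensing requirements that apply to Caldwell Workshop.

Commercial Registration, General Business Registration, High-Occupancy Registration, Sidewalk Use Certificate, Trade Registration

Sec. 8-1. is a registered nonprofit (not: is a franchise of a national chain); serves alcohol for on-premises consumption → Franchise Registration not required.
Sec. 8-2. does not offer live music → Operating Certificate not required.
Sec. 8-3. seating 98 > 8 → General Business Registration required.
Sec. 8-4. seating 98 ≥ 20 → Commercial Registration required.
Sec. 8-5. offers overnight accommodation; is a registered nonprofit; is a home-based business (not: operates from an industrially zoned site) → Municipal Authorization not required.
Sec. 8-6. Commercial Registration is required → Trade Registration also required.
Sec. 8-7. seating 98 > 78 → High-Occupancy Registration required.
Sec. 8-8. Municipal Authorization is not required → no effect.
Sec. 8-9. operates outdoor seating on a public sidewalk; seating 98 > 68 → Sidewalk Use Certificate required.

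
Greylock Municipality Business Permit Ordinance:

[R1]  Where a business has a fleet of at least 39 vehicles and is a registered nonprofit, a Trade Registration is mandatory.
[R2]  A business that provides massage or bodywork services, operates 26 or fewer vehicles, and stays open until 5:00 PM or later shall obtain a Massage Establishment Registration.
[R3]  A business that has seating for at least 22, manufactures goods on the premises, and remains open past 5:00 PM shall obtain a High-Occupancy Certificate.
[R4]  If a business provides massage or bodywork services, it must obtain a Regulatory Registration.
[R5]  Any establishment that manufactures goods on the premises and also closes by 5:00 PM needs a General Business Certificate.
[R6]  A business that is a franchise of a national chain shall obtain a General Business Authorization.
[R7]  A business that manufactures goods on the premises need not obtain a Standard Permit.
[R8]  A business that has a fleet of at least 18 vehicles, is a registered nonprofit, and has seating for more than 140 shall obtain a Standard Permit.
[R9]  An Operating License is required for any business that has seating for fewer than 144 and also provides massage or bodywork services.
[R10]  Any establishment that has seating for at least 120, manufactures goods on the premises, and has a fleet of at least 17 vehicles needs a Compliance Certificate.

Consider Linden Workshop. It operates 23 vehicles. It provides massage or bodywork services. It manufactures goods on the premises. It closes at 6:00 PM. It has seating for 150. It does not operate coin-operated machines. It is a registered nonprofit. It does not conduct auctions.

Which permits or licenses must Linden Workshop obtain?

Compliance Certificate, High-Occupancy Certificate, Massage Establishment Registration, Regulatory Registration

[R1] vehicles 23 < 39; is a registered nonprofit → Trade Registration not required.
[R2] provides massage or bodywork services; vehicles 23 ≤ 26; closes 6:00 PM, after 5:00 PM → Massage Establishment Registration required.
[R3] seating 150 ≥ 22; manufactures goods on the premises; closes 6:00 PM, after 5:00 PM → High-Occupancy Certificate required.
[R4] provides massage or bodywork services → Regulatory Registration required.
[R5] manufactures goods on the premises; closes 6:00 PM, after 5:00 PM → General Business Certificate not required.
[R6] is a registered nonprofit (not: is a franchise of a national chain) → General Business Authorization not required.
[R7] manufactures goods on the premises → exempt from Standard Permit.
[R8] vehicles 23 ≥ 18; is a registered nonprofit; seating 150 > 140 → Standard Permit required.
[R9] seating 150 ≥ 144; provides massage or bodywork services → Operating License not required.
[R10] seating 150 ≥ 120; manufactures goods on the premises; vehicles 23 ≥ 17 → Compliance Certificate required.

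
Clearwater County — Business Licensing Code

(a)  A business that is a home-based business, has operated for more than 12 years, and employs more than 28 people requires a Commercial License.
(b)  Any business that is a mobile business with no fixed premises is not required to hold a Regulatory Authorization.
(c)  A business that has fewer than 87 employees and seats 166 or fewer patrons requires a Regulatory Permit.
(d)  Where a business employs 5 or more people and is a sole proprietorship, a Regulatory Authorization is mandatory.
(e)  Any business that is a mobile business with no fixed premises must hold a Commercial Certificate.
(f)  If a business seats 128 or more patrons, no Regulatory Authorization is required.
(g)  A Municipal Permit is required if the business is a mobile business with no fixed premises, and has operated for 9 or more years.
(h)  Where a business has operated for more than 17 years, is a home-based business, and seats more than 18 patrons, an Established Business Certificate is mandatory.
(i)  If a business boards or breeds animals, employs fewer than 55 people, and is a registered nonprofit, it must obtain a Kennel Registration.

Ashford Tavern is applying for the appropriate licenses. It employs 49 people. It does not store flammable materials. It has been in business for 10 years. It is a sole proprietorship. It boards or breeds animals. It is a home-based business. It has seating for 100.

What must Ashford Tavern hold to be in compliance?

Regulatory Authorization, Regulatory Permit

(a) is a home-based business; years in business 10 ≤ 12; employees 49 > 28 → Commercial License not required.
(b) is a home-based business (not: is a mobile business with no fixed premises) → Regulatory Authorization exemption does not apply.
(c) employees 49 < 87; seating 100 ≤ 166 → Regulatory Permit required.
(d) employees 49 ≥ 5; is a sole proprietorship → Regulatory Authorization required.
(e) is a home-based business (not: is a mobile business with no fixed premises) → Commercial Certificate not required.
(f) seating 100 < 128 → Regulatory Authorization exemption does not apply.
(g) is a home-based business (not: is a mobile business with no fixed premises); years in business 10 ≥ 9 → Municipal Permit not required.
(h) years in business 10 ≤ 17; is a home-based business; seating 100 > 18 → Established Business Certificate not required.
(i) boards or breeds animals; employees 49 < 55; is a sole proprietorship (not: is a registered nonprofit) → Kennel Registration not required.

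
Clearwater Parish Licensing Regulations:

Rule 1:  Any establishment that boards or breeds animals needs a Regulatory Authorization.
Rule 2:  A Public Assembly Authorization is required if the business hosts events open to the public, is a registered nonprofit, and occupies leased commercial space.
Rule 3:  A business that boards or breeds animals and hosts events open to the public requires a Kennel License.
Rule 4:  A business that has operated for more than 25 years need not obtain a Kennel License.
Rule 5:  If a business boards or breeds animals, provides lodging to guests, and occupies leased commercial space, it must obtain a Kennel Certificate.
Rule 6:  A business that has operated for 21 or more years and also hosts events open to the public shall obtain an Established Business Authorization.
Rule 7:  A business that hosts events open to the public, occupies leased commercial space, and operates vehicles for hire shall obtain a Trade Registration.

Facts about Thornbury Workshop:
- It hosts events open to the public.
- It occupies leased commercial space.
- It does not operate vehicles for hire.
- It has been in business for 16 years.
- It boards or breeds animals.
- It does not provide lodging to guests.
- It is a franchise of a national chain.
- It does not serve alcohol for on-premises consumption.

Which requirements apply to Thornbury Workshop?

Kennel License, Regulatory Authorization

Rule 1: boards or breeds animals → Regulatory Authorization required.
Rule 2: hosts events open to the public; is a franchise of a national chain (not: is a registered nonprofit); occupies leased commercial space → Public Assembly Authorization not required.
Rule 3: boards or breeds animals; hosts events open to the public → Kennel License required.
Rule 4: years in business 16 ≤ 25 → Kennel License exemption does not apply.
Rule 5: boards or breeds animals; does not provide lodging to guests; occupies leased commercial space → Kennel Certificate not required.
Rule 6: years in business 16 < 21; hosts events open to the public → Established Business Authorization not required.
Rule 7: hosts events open to the public; occupies leased commercial space; does not operate vehicles for hire → Trade Registration not required.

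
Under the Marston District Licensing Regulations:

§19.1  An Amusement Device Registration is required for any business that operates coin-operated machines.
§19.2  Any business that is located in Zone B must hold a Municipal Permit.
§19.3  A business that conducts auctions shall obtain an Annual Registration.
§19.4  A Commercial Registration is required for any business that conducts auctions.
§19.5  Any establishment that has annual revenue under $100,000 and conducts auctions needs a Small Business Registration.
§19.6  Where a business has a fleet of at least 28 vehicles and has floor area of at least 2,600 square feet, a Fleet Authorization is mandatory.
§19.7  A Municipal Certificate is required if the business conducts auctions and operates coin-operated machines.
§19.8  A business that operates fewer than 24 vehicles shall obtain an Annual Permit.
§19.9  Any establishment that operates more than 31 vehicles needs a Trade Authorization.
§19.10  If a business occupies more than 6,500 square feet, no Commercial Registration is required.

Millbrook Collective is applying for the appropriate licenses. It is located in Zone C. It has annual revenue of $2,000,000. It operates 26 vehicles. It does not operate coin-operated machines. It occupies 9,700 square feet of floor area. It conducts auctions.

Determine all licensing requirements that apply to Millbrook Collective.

Annual Registration

§19.1 does not operate coin-operated machines → Amusement Device Registration not required.
§19.2 is located in Zone C (not: is located in Zone B) → Municipal Permit not required.
§19.3 conducts auctions → Annual Registration required.
§19.4 conducts auctions → Commercial Registration required.
§19.5 revenue $2,000,000 ≥ $100,000; conducts auctions → Small Business Registration not required.
§19.6 vehicles 26 < 28; floor area 9,700 square feet ≥ 2,600 square feet → Fleet Authorization not required.
§19.7 conducts auctions; does not operate coin-operated machines → Municipal Certificate not required.
§19.8 vehicles 26 ≥ 24 → Annual Permit not required.
§19.9 vehicles 26 ≤ 31 → Trade Authorization not required.
§19.10 floor area 9,700 square feet > 6,500 square feet → exempt from Commercial Registration.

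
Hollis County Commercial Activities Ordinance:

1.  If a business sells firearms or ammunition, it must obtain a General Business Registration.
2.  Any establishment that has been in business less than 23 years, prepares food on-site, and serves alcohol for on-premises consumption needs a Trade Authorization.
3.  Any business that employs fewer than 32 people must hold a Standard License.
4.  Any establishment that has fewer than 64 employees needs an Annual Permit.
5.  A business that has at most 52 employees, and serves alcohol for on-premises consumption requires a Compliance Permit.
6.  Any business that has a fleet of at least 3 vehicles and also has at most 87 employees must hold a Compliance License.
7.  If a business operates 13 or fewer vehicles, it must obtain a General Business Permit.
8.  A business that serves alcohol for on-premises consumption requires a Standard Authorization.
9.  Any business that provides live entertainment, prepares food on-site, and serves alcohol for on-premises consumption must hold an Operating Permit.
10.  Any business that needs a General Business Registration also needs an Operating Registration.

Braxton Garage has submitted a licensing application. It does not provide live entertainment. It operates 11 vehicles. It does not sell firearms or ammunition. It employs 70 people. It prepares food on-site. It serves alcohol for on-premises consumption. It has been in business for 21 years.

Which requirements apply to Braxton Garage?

Compliance License, General Business Permit, Standard Authorization, Trade Authorization

1. does not sell firearms or ammunition → General Business Registration not required.
2. years in business 21 < 23; prepares food on-site; serves alcohol for on-premises consumption → Trade Authorization required.
3. employees 70 ≥ 32 → Standard License not required.
4. employees 70 ≥ 64 → Annual Permit not required.
5. employees 70 > 52; serves alcohol for on-premises consumption → Compliance Permit not required.
6. vehicles 11 ≥ 3; employees 70 ≤ 87 → Compliance License required.
7. vehicles 11 ≤ 13 → General Business Permit required.
8. serves alcohol for on-premises consumption → Standard Authorization required.
9. does not provide live entertainment; prepares food on-site; serves alcohol for on-premises consumption → Operating Permit not required.
10. General Business Registration is not required → no effect.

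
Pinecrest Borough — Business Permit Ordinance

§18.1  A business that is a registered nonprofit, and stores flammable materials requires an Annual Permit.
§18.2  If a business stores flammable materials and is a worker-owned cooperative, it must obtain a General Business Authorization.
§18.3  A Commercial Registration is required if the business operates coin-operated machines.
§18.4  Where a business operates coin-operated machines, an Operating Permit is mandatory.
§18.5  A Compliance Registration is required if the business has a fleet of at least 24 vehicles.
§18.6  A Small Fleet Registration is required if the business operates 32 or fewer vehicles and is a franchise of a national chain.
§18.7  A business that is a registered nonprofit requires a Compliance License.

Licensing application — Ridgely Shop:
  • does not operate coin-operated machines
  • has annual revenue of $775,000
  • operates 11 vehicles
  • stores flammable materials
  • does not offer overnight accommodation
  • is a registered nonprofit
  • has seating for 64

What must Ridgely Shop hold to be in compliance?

Annual Permit, Compliance License

§18.1 is a registered nonprofit; stores flammable materials → Annual Permit required.
§18.2 stores flammable materials; is a registered nonprofit (not: is a worker-owned cooperative) → General Business Authorization not required.
§18.3 does not operate coin-operated machines → Commercial Registration not required.
§18.4 does not operate coin-operated machines → Operating Permit not required.
§18.5 vehicles 11 < 24 → Compliance Registration not required.
§18.6 vehicles 11 ≤ 32; is a registered nonprofit (not: is a franchise of a national chain) → Small Fleet Registration not required.
§18.7 is a registered nonprofit → Compliance License required.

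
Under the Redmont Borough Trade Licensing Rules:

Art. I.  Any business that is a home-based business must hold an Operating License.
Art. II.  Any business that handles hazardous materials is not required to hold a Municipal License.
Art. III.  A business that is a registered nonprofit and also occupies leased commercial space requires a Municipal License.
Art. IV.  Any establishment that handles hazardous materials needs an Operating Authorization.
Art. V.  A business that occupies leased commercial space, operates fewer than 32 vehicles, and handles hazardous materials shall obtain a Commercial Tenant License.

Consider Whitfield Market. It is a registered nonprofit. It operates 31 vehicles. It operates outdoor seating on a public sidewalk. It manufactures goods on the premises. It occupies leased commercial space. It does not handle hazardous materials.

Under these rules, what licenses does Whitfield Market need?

Art. I. occupies leased commercial space (not: is a home-based business) → Operating License not required.
Art. II. does not handle hazardous materials → Municipal License exemption does not apply.
Art. III. is a registered nonprofit; occupies leased commercial space → Municipal License required.
Art. IV. does not handle hazardous materials → Operating Authorization not required.
Art. V. occupies leased commercial space; vehicles 31 < 32; does not handle hazardous materials → Commercial Tenant License not required.

Municipal License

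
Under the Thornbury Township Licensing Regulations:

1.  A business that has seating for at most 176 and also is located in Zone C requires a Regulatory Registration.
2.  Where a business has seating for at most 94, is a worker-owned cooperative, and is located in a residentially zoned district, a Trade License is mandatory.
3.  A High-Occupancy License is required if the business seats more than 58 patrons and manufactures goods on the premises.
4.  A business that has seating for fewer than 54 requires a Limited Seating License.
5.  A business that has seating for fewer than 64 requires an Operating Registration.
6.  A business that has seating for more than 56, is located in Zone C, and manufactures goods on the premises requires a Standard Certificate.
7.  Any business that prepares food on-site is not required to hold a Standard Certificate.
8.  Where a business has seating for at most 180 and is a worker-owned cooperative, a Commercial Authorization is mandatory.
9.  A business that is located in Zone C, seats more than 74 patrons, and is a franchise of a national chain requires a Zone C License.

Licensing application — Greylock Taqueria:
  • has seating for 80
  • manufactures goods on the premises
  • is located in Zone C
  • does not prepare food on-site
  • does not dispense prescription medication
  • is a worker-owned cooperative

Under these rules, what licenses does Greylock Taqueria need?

1. seating 80 ≤ 176; is located in Zone C → Regulatory Registration required.
2. seating 80 ≤ 94; is a worker-owned cooperative; is located in Zone C (not: is located in a residentially zoned district) → Trade License not required.
3. seating 80 > 58; manufactures goods on the premises → High-Occupancy License required.
4. seating 80 ≥ 54 → Limited Seating License not required.
5. seating 80 ≥ 64 → Operating Registration not required.
6. seating 80 > 56; is located in Zone C; manufactures goods on the premises → Standard Certificate required.
7. does not prepare food on-site → Standard Certificate exemption does not apply.
8. seating 80 ≤ 180; is a worker-owned cooperative → Commercial Authorization required.
9. is located in Zone C; seating 80 > 74; is a worker-owned cooperative (not: is a franchise of a national chain) → Zone C License not required.

Commercial Authorization, High-Occupancy License, Regulatory Registration, Standard Certificate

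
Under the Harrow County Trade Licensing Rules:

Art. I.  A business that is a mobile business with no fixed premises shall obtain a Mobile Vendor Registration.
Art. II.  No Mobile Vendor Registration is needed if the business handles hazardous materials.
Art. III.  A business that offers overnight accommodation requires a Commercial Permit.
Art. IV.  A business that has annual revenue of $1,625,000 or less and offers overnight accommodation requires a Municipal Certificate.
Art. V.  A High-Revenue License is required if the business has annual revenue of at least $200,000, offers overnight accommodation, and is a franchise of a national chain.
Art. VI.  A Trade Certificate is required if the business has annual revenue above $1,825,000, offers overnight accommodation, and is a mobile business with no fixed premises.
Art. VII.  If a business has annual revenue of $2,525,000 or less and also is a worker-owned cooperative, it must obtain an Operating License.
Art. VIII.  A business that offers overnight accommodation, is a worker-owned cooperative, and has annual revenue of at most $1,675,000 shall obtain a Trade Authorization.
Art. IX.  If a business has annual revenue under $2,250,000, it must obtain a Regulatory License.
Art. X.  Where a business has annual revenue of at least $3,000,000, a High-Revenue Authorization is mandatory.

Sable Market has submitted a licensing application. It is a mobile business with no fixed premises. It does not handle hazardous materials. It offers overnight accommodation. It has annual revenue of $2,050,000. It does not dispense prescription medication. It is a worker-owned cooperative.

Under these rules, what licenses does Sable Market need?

Art. I. is a mobile business with no fixed premises → Mobile Vendor Registration required.
Art. II. does not handle hazardous materials → Mobile Vendor Registration exemption does not apply.
Art. III. offers overnight accommodation → Commercial Permit required.
Art. IV. revenue $2,050,000 > $1,625,000; offers overnight accommodation → Municipal Certificate not required.
Art. V. revenue $2,050,000 ≥ $200,000; offers overnight accommodation; is a worker-owned cooperative (not: is a franchise of a national chain) → High-Revenue License not required.
Art. VI. revenue $2,050,000 > $1,825,000; offers overnight accommodation; is a mobile business with no fixed premises → Trade Certificate required.
Art. VII. revenue $2,050,000 ≤ $2,525,000; is a worker-owned cooperative → Operating License required.
Art. VIII. offers overnight accommodation; is a worker-owned cooperative; revenue $2,050,000 > $1,675,000 → Trade Authorization not required.
Art. IX. revenue $2,050,000 < $2,250,000 → Regulatory License required.
Art. X. revenue $2,050,000 < $3,000,000 → High-Revenue Authorization not required.

Commercial Permit, Mobile Vendor Registration, Operating License, Regulatory License, Trade Certificate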